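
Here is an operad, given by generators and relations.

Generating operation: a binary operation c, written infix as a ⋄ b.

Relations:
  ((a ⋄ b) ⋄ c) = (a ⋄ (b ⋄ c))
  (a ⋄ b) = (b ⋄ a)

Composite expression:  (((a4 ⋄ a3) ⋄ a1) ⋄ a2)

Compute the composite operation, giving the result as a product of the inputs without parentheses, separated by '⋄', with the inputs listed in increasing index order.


With c associative and commutative, the a-input set is all that matters.
(a4 ⋄ a3) spells out as a4 ⋄ a3
((a4 ⋄ a3) ⋄ a1) spells out as a4 ⋄ a3 ⋄ a1
(((a4 ⋄ a3) ⋄ a1) ⋄ a2) spells out as a4 ⋄ a3 ⋄ a1 ⋄ a2
sorting the factors by input index: a1 ⋄ a2 ⋄ a3 ⋄ a4

a1 ⋄ a2 ⋄ a3 ⋄ a4


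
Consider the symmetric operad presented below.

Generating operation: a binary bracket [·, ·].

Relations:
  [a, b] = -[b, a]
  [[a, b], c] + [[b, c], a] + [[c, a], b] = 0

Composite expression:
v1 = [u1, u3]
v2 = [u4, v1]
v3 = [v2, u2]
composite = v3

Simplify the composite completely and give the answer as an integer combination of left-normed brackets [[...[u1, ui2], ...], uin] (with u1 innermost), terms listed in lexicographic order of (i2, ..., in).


-[[[u1, u3], u4], u2]

Expand each bracket as ab - ba; the u1-initial words give the coefficients.
Composite bracket: [[u4, [u1, u3]], u2]
Full expansion: 8 signed words from ab - ba (2^3 = 8).
Keep just the words that open with u1:
  sign of u1u3u4u2 is -1, so it contributes -[[[u1, u3], u4], u2]


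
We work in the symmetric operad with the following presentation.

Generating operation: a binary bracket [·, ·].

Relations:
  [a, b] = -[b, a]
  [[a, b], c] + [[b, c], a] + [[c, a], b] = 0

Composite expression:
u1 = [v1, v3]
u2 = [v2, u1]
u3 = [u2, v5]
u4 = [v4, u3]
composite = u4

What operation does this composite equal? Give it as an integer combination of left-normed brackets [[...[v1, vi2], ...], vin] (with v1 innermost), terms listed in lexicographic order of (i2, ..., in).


Skip Jacobi rewriting: expand, keep v1-initial words, read off terms.
Composite bracket: [v4, [[v2, [v1, v3]], v5]]
Full expansion: 16 signed words from ab - ba (2^4 = 16).
Only words starting with v1 matter:
  word v1v3v2v5v4 has sign +1, contributing +[[[[v1, v3], v2], v5], v4]

[[[[v1, v3], v2], v5], v4]


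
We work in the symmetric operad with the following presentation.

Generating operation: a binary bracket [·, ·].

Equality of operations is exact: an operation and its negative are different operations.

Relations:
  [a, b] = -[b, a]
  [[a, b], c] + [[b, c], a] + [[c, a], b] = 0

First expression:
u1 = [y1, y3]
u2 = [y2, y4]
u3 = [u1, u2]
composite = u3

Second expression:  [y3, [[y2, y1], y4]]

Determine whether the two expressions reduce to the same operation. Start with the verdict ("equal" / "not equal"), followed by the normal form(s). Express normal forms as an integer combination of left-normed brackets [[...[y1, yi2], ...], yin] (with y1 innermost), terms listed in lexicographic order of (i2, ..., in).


not equal; first: [[[y1, y3], y2], y4] - [[[y1, y3], y4], y2]; second: [[[y1, y2], y4], y3]

Reducing the first expression gives [[[y1, y3], y2], y4] - [[[y1, y3], y4], y2]
Reducing the second expression gives [[[y1, y2], y4], y3]
No match — not equal.


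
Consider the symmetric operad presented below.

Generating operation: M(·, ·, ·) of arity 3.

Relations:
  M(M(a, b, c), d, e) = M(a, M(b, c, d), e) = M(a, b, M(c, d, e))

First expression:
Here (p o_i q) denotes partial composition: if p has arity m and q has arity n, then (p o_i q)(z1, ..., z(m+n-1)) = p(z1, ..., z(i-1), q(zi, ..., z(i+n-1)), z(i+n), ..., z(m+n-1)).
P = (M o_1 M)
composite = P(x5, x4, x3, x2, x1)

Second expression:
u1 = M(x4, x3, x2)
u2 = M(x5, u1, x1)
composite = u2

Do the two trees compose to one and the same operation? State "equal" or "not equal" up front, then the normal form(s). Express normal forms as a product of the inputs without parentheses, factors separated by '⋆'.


equal: each reduces to x5 ⋆ x4 ⋆ x3 ⋆ x2 ⋆ x1


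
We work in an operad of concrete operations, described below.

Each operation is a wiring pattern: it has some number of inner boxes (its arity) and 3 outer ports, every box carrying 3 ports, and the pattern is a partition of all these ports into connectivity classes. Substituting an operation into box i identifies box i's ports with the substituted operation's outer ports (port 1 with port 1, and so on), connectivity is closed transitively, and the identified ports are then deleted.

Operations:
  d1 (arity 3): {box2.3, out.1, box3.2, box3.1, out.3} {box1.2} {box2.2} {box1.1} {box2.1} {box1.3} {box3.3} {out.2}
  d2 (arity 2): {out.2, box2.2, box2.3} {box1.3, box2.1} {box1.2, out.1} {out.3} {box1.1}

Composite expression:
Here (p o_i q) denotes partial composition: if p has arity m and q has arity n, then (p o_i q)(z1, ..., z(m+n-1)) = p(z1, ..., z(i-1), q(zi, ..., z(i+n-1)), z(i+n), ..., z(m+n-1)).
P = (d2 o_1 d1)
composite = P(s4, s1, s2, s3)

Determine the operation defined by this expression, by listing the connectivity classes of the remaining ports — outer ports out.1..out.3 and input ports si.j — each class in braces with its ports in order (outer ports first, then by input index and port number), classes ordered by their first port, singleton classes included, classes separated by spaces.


{out.1} {out.2, s3.2, s3.3} {out.3} {s1.1} {s1.2} {s1.3, s2.1, s2.2, s3.1} {s2.3} {s4.1} {s4.2} {s4.3}

Two ports join when wires chain via d2-identified ports.
d1 over (s4, s1, s2) gives {out.1, out.3, s1.3, s2.1, s2.2} {out.2} {s1.1} {s1.2} {s2.3} {s4.1} {s4.2} {s4.3}, out.j being that stage's outer ports
d2 over (s4, s1, s2, s3) gives {out.1} {out.2, s3.2, s3.3} {out.3} {s1.1} {s1.2} {s1.3, s2.1, s2.2, s3.1} {s2.3} {s4.1} {s4.2} {s4.3}, out.j being that stage's outer ports


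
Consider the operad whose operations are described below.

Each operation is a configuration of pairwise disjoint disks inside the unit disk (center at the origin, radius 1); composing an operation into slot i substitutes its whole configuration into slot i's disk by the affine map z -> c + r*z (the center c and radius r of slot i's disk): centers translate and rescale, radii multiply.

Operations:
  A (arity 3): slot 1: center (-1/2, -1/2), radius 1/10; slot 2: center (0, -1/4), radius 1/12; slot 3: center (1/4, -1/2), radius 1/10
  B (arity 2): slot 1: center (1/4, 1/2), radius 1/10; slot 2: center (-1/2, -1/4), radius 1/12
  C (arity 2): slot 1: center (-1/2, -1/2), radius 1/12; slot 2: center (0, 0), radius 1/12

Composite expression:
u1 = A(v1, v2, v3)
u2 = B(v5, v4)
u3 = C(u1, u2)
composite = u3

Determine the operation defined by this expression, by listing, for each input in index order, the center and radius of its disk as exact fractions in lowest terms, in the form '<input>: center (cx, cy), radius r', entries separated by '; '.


v1: center (-13/24, -13/24), radius 1/120; v2: center (-1/2, -25/48), radius 1/144; v3: center (-23/48, -13/24), radius 1/120; v4: center (-1/24, -1/48), radius 1/144; v5: center (1/48, 1/24), radius 1/120

Affine substitution under C: radii multiply and v-centers shift.
v1: after 2 affine steps, its disk has center (-13/24, -13/24), radius 1/120
v2: after 2 affine steps, its disk has center (-1/2, -25/48), radius 1/144
v3: after 2 affine steps, its disk has center (-23/48, -13/24), radius 1/120
v5: after 2 affine steps, its disk has center (1/48, 1/24), radius 1/120
v4: after 2 affine steps, its disk has center (-1/24, -1/48), radius 1/144


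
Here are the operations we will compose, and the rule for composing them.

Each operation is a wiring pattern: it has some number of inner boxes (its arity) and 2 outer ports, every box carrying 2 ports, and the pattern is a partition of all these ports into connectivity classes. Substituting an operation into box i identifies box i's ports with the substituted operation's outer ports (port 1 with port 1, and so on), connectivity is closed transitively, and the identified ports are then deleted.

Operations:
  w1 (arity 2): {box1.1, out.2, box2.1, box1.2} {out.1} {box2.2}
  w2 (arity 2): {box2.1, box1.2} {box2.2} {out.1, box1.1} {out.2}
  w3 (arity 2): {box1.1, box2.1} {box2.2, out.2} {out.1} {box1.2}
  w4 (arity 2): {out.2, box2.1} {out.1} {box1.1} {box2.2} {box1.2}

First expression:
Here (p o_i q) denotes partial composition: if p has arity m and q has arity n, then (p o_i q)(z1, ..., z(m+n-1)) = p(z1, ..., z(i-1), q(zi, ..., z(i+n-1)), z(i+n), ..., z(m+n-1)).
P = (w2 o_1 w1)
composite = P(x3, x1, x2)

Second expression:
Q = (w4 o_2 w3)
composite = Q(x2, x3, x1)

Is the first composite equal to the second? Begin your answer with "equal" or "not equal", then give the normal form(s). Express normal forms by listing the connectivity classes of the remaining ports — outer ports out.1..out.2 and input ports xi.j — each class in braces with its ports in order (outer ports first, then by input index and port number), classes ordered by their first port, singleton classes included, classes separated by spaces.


not equal; first: {out.1} {out.2} {x1.1, x2.1, x3.1, x3.2} {x1.2} {x2.2}; second: {out.1} {out.2} {x1.1, x3.1} {x1.2} {x2.1} {x2.2} {x3.2}

The first expression, normalized: {out.1} {out.2} {x1.1, x2.1, x3.1, x3.2} {x1.2} {x2.2}
The second expression, normalized: {out.1} {out.2} {x1.1, x3.1} {x1.2} {x2.1} {x2.2} {x3.2}
No match — not equal.


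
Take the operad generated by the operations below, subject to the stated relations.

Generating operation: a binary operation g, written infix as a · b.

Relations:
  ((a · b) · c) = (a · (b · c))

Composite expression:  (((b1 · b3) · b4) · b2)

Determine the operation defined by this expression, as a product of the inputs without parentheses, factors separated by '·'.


b1 · b3 · b4 · b2

The g-tree's shape is irrelevant; the b-reading-order decides.
(b1 · b3) reduces to b1 · b3
((b1 · b3) · b4) reduces to b1 · b3 · b4
(((b1 · b3) · b4) · b2) reduces to b1 · b3 · b4 · b2


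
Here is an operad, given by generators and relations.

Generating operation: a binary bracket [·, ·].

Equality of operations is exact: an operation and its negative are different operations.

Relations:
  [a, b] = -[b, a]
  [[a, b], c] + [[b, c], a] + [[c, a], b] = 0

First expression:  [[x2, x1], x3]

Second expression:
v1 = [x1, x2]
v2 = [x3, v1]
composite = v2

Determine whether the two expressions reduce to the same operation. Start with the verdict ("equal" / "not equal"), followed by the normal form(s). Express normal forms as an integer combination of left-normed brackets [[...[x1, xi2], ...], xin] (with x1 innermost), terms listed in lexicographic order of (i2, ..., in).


equal: each reduces to -[[x1, x2], x3]

The first expression reduces to -[[x1, x2], x3]
The second expression reduces to -[[x1, x2], x3]
Identical normal forms: equal.


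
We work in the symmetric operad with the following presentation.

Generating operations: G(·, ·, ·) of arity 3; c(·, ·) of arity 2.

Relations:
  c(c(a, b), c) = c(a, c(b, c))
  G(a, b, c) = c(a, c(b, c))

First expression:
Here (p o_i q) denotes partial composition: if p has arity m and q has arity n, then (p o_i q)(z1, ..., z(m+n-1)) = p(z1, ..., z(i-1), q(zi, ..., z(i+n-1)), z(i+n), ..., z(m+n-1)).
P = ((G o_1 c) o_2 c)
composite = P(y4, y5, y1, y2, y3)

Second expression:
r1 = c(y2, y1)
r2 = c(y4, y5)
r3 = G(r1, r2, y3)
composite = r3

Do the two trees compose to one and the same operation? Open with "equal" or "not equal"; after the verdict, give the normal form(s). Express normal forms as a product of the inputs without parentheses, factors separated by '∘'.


The first expression, normalized: y4 ∘ y5 ∘ y1 ∘ y2 ∘ y3
The second expression, normalized: y2 ∘ y1 ∘ y4 ∘ y5 ∘ y3
Different reductions; not equal.

not equal: they reduce to y4 ∘ y5 ∘ y1 ∘ y2 ∘ y3 and y2 ∘ y1 ∘ y4 ∘ y5 ∘ y3


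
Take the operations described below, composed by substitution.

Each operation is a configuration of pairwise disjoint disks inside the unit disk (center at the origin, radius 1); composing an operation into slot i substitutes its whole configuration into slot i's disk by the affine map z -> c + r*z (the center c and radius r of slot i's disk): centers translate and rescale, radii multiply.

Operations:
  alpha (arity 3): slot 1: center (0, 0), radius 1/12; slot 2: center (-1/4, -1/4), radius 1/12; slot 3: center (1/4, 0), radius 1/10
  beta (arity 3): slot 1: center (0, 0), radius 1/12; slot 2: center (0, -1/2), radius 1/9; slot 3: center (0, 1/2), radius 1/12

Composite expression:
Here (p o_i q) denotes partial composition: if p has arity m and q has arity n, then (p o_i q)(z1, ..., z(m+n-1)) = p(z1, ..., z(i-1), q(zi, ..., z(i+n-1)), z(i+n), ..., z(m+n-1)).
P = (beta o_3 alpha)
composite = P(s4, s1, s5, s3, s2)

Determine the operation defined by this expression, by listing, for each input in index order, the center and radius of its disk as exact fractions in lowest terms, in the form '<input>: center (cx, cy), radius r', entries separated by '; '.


s1: center (0, -1/2), radius 1/9; s2: center (1/48, 1/2), radius 1/120; s3: center (-1/48, 23/48), radius 1/144; s4: center (0, 0), radius 1/12; s5: center (0, 1/2), radius 1/144


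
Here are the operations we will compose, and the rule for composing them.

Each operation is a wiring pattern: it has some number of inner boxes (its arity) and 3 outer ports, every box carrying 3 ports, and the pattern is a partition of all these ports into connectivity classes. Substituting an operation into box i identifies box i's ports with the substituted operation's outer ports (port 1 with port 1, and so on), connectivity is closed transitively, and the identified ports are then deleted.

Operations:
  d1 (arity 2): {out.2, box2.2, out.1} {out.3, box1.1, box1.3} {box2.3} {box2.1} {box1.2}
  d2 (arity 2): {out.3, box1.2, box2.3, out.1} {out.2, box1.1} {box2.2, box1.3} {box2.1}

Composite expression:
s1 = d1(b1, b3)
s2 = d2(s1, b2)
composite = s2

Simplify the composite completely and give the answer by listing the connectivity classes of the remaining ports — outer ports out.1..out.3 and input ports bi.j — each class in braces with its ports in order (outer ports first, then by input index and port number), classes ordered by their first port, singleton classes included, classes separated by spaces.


{out.1, out.2, out.3, b2.3, b3.2} {b1.1, b1.3, b2.2} {b1.2} {b2.1} {b3.1} {b3.3}

Two ports join when wires chain via d2-identified ports.
stage d1: inputs (b1, b3), connectivity {out.1, out.2, b3.2} {out.3, b1.1, b1.3} {b1.2} {b3.1} {b3.3}, out.j its boundary
stage d2: inputs (b1, b3, b2), connectivity {out.1, out.2, out.3, b2.3, b3.2} {b1.1, b1.3, b2.2} {b1.2} {b2.1} {b3.1} {b3.3}, out.j its boundary


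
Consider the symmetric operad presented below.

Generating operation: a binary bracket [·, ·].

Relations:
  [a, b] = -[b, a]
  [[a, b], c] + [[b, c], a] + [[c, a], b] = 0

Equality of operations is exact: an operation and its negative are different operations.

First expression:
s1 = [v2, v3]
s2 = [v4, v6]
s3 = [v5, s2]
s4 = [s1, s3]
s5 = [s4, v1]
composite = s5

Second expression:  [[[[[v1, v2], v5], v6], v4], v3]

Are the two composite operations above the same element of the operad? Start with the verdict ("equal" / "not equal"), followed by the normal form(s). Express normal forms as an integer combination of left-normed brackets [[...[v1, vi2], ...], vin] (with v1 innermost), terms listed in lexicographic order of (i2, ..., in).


Normal form of the first expression: [[[[[v1, v2], v3], v4], v6], v5] - [[[[[v1, v2], v3], v5], v4], v6] + [[[[[v1, v2], v3], v5], v6], v4] - [[[[[v1, v2], v3], v6], v4], v5] - [[[[[v1, v3], v2], v4], v6], v5] + [[[[[v1, v3], v2], v5], v4], v6] - [[[[[v1, v3], v2], v5], v6], v4] + [[[[[v1, v3], v2], v6], v4], v5] - [[[[[v1, v4], v6], v5], v2], v3] + [[[[[v1, v4], v6], v5], v3], v2] + [[[[[v1, v5], v4], v6], v2], v3] - [[[[[v1, v5], v4], v6], v3], v2] - [[[[[v1, v5], v6], v4], v2], v3] + [[[[[v1, v5], v6], v4], v3], v2] + [[[[[v1, v6], v4], v5], v2], v3] - [[[[[v1, v6], v4], v5], v3], v2]
Normal form of the second expression: [[[[[v1, v2], v5], v6], v4], v3]
Distinct normal forms: not equal.

not equal; the first gives [[[[[v1, v2], v3], v4], v6], v5] - [[[[[v1, v2], v3], v5], v4], v6] + [[[[[v1, v2], v3], v5], v6], v4] - [[[[[v1, v2], v3], v6], v4], v5] - [[[[[v1, v3], v2], v4], v6], v5] + [[[[[v1, v3], v2], v5], v4], v6] - [[[[[v1, v3], v2], v5], v6], v4] + [[[[[v1, v3], v2], v6], v4], v5] - [[[[[v1, v4], v6], v5], v2], v3] + [[[[[v1, v4], v6], v5], v3], v2] + [[[[[v1, v5], v4], v6], v2], v3] - [[[[[v1, v5], v4], v6], v3], v2] - [[[[[v1, v5], v6], v4], v2], v3] + [[[[[v1, v5], v6], v4], v3], v2] + [[[[[v1, v6], v4], v5], v2], v3] - [[[[[v1, v6], v4], v5], v3], v2] and the second [[[[[v1, v2], v5], v6], v4], v3]


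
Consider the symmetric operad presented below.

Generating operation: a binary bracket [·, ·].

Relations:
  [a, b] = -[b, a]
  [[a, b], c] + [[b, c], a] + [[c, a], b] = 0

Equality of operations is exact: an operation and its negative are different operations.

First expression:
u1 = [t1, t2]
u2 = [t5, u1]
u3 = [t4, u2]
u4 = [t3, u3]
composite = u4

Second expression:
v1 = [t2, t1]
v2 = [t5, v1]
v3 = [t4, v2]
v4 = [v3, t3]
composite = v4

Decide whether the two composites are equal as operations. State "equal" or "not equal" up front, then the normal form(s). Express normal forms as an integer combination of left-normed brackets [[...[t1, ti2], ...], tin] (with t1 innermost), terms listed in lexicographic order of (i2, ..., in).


equal — both sides give -[[[[t1, t2], t5], t4], t3]

Normal form of the first expression: -[[[[t1, t2], t5], t4], t3]
Normal form of the second expression: -[[[[t1, t2], t5], t4], t3]
One common form — equal.


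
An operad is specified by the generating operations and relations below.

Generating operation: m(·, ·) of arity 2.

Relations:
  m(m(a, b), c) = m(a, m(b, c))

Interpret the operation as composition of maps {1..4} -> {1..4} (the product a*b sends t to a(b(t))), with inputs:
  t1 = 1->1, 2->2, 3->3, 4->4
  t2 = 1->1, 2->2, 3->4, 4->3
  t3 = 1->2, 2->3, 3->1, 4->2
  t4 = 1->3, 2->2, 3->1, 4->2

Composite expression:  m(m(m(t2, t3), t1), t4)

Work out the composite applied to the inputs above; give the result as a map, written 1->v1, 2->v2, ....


1->1, 2->4, 3->2, 4->4


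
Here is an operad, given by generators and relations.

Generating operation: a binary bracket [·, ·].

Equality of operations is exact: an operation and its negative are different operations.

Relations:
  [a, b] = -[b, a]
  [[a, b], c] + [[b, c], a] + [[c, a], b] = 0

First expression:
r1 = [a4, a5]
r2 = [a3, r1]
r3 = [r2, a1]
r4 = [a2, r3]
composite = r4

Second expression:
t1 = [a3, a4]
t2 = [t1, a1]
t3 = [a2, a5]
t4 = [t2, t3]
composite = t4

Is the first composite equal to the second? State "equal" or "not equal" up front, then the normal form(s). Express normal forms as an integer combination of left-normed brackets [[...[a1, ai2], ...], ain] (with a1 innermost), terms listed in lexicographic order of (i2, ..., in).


not equal: they reduce to [[[[a1, a3], a4], a5], a2] - [[[[a1, a3], a5], a4], a2] - [[[[a1, a4], a5], a3], a2] + [[[[a1, a5], a4], a3], a2] and -[[[[a1, a3], a4], a2], a5] + [[[[a1, a3], a4], a5], a2] + [[[[a1, a4], a3], a2], a5] - [[[[a1, a4], a3], a5], a2]

The first expression, normalized: [[[[a1, a3], a4], a5], a2] - [[[[a1, a3], a5], a4], a2] - [[[[a1, a4], a5], a3], a2] + [[[[a1, a5], a4], a3], a2]
The second expression, normalized: -[[[[a1, a3], a4], a2], a5] + [[[[a1, a3], a4], a5], a2] + [[[[a1, a4], a3], a2], a5] - [[[[a1, a4], a3], a5], a2]
They disagree, so not equal.


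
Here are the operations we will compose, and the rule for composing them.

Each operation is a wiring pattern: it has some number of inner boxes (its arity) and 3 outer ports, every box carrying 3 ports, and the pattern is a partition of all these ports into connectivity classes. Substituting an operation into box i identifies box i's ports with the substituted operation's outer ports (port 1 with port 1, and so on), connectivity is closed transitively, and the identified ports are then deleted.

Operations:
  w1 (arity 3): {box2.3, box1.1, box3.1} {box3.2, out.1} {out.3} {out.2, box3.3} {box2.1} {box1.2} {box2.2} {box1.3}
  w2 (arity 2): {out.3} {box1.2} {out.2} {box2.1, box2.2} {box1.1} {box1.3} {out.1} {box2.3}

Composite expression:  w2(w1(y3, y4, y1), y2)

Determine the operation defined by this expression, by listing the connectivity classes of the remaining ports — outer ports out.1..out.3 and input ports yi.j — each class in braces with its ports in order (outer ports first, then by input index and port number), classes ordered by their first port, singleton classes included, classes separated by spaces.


{out.1} {out.2} {out.3} {y1.1, y3.1, y4.3} {y1.2} {y1.3} {y2.1, y2.2} {y2.3} {y3.2} {y3.3} {y4.1} {y4.2}


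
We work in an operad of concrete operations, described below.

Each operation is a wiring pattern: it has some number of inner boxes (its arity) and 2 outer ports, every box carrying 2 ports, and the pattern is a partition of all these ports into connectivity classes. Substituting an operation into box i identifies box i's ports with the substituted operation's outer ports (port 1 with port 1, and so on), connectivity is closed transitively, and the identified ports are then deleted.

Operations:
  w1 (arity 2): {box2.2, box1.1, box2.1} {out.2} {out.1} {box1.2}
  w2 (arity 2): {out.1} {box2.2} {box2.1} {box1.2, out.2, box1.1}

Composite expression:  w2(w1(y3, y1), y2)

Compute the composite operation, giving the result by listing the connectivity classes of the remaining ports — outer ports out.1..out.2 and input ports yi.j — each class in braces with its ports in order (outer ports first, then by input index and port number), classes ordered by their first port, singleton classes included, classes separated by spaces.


Treat the ports identified at w2 as solder joints: merge, then drop.
after w1, the pattern on (y3, y1) reads {out.1} {out.2} {y1.1, y1.2, y3.1} {y3.2} (out.j = its outer ports)
after w2, the pattern on (y3, y1, y2) reads {out.1} {out.2} {y1.1, y1.2, y3.1} {y2.1} {y2.2} {y3.2} (out.j = its outer ports)

{out.1} {out.2} {y1.1, y1.2, y3.1} {y2.1} {y2.2} {y3.2}


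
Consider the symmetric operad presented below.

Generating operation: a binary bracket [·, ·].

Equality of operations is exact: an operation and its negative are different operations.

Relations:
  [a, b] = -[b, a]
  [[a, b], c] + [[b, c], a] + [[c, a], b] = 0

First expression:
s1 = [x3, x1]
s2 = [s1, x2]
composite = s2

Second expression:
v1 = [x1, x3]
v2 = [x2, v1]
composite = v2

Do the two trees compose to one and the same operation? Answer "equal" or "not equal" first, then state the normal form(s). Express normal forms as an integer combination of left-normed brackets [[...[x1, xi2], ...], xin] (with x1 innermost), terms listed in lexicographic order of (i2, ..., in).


The first expression reduces to -[[x1, x3], x2]
The second expression reduces to -[[x1, x3], x2]
The normal forms match — equal.

equal; the common form is -[[x1, x3], x2]


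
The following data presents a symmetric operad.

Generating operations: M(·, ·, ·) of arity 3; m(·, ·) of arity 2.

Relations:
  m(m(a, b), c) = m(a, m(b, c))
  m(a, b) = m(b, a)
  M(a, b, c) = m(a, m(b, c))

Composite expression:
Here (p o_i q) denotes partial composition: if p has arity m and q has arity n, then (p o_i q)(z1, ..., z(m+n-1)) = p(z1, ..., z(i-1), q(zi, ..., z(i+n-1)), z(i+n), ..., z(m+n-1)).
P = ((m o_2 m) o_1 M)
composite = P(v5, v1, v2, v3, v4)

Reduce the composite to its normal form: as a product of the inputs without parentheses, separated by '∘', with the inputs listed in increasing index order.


v1 ∘ v2 ∘ v3 ∘ v4 ∘ v5

Shape and order are irrelevant to m; the v-input set decides.
M(v5, v1, v2) flattens to v5 ∘ v1 ∘ v2
m(v3, v4) flattens to v3 ∘ v4
m(M(v5, v1, v2), m(v3, v4)) flattens to v5 ∘ v1 ∘ v2 ∘ v3 ∘ v4
rearranged into index order: v1 ∘ v2 ∘ v3 ∘ v4 ∘ v5


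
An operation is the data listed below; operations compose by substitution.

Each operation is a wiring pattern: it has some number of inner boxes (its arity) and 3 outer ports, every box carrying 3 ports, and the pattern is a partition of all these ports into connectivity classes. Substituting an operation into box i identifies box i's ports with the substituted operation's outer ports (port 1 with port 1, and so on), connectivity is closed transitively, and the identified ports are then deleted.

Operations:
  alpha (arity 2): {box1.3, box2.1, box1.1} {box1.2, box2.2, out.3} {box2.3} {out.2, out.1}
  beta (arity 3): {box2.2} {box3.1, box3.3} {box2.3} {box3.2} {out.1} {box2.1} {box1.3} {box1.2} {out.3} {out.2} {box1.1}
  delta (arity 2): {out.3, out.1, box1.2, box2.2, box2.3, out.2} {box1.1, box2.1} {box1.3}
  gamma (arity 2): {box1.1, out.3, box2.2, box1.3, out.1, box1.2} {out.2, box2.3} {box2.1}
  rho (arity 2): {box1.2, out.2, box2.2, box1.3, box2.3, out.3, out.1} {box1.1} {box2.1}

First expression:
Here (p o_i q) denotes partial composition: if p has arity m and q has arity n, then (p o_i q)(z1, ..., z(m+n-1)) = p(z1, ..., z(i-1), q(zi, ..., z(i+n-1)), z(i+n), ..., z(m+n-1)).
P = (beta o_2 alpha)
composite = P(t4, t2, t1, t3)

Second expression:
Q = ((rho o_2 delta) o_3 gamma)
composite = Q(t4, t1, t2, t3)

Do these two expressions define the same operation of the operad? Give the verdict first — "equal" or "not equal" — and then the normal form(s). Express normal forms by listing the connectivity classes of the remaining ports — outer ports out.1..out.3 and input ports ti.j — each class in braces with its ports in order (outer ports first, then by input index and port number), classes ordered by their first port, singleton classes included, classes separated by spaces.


The first expression, normalized: {out.1} {out.2} {out.3} {t1.1, t2.1, t2.3} {t1.2, t2.2} {t1.3} {t3.1, t3.3} {t3.2} {t4.1} {t4.2} {t4.3}
The second expression, normalized: {out.1, out.2, out.3, t1.1, t1.2, t2.1, t2.2, t2.3, t3.2, t3.3, t4.2, t4.3} {t1.3} {t3.1} {t4.1}
The normal forms differ: not equal.

not equal; first: {out.1} {out.2} {out.3} {t1.1, t2.1, t2.3} {t1.2, t2.2} {t1.3} {t3.1, t3.3} {t3.2} {t4.1} {t4.2} {t4.3}; second: {out.1, out.2, out.3, t1.1, t1.2, t2.1, t2.2, t2.3, t3.2, t3.3, t4.2, t4.3} {t1.3} {t3.1} {t4.1}


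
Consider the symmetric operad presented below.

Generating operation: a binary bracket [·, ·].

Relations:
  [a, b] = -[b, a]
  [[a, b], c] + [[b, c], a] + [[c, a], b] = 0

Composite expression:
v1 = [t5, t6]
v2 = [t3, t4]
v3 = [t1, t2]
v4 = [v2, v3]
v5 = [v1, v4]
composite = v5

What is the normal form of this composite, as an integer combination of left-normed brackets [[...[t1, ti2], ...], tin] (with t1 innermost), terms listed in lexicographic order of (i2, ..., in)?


Skip Jacobi rewriting: expand, keep t1-initial words, read off terms.
Composite bracket: [[t5, t6], [[t3, t4], [t1, t2]]]
Under [a, b] = ab - ba we get 32 signed associative words (2^5 = 32).
Words beginning with t1 determine it all:
  sign of t1t2t3t4t5t6 is +1, so it contributes +[[[[[t1, t2], t3], t4], t5], t6]
  sign of t1t2t3t4t6t5 is -1, so it contributes -[[[[[t1, t2], t3], t4], t6], t5]
  sign of t1t2t4t3t5t6 is -1, so it contributes -[[[[[t1, t2], t4], t3], t5], t6]
  sign of t1t2t4t3t6t5 is +1, so it contributes +[[[[[t1, t2], t4], t3], t6], t5]

[[[[[t1, t2], t3], t4], t5], t6] - [[[[[t1, t2], t3], t4], t6], t5] - [[[[[t1, t2], t4], t3], t5], t6] + [[[[[t1, t2], t4], t3], t6], t5]


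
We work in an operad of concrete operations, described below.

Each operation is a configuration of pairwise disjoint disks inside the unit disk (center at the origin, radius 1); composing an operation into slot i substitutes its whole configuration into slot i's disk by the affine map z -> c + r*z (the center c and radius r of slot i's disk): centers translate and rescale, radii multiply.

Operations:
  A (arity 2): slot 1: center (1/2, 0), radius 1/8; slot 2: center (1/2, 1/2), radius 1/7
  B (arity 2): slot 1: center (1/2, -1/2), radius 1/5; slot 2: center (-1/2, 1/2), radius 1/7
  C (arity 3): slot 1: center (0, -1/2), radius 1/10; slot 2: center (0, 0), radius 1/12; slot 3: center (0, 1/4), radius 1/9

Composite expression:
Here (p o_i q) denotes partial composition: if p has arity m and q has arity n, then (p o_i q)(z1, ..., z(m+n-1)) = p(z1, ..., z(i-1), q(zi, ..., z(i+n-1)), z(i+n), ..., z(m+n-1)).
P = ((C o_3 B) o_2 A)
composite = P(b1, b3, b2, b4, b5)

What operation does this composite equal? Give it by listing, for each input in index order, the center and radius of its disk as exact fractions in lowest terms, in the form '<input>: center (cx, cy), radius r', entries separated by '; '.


b1: center (0, -1/2), radius 1/10; b2: center (1/24, 1/24), radius 1/84; b3: center (1/24, 0), radius 1/96; b4: center (1/18, 7/36), radius 1/45; b5: center (-1/18, 11/36), radius 1/63

Only the slot chain above each b matters under C; compose those maps.
b1: after 1 affine step, its disk has center (0, -1/2), radius 1/10
b3: after 2 affine steps, its disk has center (1/24, 0), radius 1/96
b2: after 2 affine steps, its disk has center (1/24, 1/24), radius 1/84
b4: after 2 affine steps, its disk has center (1/18, 7/36), radius 1/45
b5: after 2 affine steps, its disk has center (-1/18, 11/36), radius 1/63


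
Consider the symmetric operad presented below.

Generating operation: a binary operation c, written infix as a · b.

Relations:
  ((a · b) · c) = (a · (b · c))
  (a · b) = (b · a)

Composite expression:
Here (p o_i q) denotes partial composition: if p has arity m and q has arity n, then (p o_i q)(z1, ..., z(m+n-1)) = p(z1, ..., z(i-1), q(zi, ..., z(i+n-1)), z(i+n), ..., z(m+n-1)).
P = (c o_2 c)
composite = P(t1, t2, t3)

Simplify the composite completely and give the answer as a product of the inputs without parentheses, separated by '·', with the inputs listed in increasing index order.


t1 · t2 · t3

Reordering under c is free, so list the t-inputs canonically.
(t2 · t3) unparenthesizes to t2 · t3
(t1 · (t2 · t3)) unparenthesizes to t1 · t2 · t3
putting the inputs in ascending order: t1 · t2 · t3


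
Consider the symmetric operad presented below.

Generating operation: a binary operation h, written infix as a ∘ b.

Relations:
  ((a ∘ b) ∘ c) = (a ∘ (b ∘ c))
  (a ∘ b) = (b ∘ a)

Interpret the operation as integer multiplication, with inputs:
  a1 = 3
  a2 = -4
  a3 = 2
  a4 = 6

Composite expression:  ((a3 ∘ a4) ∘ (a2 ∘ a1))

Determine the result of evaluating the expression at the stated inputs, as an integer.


-144

(a3 ∘ a4) = 12
(a2 ∘ a1) = -12
((a3 ∘ a4) ∘ (a2 ∘ a1)) = -144


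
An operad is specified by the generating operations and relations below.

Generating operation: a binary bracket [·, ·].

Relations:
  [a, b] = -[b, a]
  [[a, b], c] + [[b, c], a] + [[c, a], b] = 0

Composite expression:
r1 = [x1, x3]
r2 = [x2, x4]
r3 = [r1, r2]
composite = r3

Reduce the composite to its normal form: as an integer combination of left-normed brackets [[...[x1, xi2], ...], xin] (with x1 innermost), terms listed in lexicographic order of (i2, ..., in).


[[[x1, x3], x2], x4] - [[[x1, x3], x4], x2]


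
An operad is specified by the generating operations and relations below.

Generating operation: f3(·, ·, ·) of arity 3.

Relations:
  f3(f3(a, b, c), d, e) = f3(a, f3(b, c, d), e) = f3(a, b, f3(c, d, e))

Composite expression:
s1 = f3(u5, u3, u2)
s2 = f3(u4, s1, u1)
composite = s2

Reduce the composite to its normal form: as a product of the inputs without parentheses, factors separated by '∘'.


Under associativity of f3, the answer is the u's in reading order.
f3(u5, u3, u2) reduces to u5 ∘ u3 ∘ u2
f3(u4, f3(u5, u3, u2), u1) reduces to u4 ∘ u5 ∘ u3 ∘ u2 ∘ u1

u4 ∘ u5 ∘ u3 ∘ u2 ∘ u1


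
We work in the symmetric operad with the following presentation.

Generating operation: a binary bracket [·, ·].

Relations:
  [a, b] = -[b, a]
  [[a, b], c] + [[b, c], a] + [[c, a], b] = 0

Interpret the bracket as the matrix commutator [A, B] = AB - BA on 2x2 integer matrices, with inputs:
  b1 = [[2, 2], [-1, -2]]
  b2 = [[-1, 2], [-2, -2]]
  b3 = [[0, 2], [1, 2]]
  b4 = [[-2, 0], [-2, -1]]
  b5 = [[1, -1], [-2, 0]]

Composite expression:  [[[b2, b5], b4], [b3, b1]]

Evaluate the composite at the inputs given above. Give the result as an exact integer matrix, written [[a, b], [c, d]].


[[-294, -168], [168, 294]]

[b2, b5] = [[-6, -3], [0, 6]]
[[b2, b5], b4] = [[6, -3], [-24, -6]]
[b3, b1] = [[-4, -12], [2, 4]]
[[[b2, b5], b4], [b3, b1]] = [[-294, -168], [168, 294]]


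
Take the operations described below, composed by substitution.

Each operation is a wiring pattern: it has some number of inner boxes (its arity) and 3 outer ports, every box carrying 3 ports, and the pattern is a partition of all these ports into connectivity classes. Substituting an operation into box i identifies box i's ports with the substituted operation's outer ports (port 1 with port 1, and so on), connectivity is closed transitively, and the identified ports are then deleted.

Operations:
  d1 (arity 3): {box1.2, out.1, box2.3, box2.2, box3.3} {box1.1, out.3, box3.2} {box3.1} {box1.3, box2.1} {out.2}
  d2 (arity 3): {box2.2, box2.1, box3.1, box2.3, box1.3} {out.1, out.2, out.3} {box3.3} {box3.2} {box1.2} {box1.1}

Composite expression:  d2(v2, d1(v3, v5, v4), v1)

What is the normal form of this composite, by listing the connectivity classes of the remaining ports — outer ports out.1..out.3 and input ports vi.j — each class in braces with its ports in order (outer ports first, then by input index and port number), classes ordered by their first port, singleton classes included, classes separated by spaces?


{out.1, out.2, out.3} {v1.1, v2.3, v3.1, v3.2, v4.2, v4.3, v5.2, v5.3} {v1.2} {v1.3} {v2.1} {v2.2} {v3.3, v5.1} {v4.1}

Treat the ports identified at d2 as solder joints: merge, then drop.
d1 over (v3, v5, v4) gives {out.1, v3.2, v4.3, v5.2, v5.3} {out.2} {out.3, v3.1, v4.2} {v3.3, v5.1} {v4.1}, out.j being that stage's outer ports
d2 over (v2, v3, v5, v4, v1) gives {out.1, out.2, out.3} {v1.1, v2.3, v3.1, v3.2, v4.2, v4.3, v5.2, v5.3} {v1.2} {v1.3} {v2.1} {v2.2} {v3.3, v5.1} {v4.1}, out.j being that stage's outer ports


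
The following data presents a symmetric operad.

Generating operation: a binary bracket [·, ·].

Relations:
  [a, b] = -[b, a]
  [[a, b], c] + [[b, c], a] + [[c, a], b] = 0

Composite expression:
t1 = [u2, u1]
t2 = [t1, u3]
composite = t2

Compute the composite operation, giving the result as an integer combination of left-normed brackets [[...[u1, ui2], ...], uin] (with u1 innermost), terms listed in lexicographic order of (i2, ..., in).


Antisymmetry and Jacobi reduce to u1-anchored left-normed brackets.
Composite bracket: [[u2, u1], u3]
Full expansion: 4 signed words from ab - ba (2^2 = 4).
Collect the words opening with u1:
  the word u1u2u3 carries sign -1 and contributes -[[u1, u2], u3]

-[[u1, u2], u3]


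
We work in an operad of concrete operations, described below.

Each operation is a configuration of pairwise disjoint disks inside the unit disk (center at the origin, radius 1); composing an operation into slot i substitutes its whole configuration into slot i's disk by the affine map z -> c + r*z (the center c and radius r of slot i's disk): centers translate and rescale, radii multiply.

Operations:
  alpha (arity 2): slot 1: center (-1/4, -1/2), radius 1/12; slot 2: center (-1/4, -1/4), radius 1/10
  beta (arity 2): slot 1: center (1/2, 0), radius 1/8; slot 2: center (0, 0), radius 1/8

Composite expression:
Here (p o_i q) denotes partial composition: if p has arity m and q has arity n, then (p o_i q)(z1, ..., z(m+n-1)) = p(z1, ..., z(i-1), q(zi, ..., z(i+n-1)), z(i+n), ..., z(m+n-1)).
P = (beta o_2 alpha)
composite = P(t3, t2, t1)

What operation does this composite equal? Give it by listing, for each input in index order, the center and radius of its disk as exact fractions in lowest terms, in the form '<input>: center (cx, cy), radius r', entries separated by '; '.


Each t-disk chains the slot maps above it in beta; radii multiply.
input t3: composing its 1 substitution step yields center (1/2, 0), radius 1/8
input t2: composing its 2 substitution steps yields center (-1/32, -1/16), radius 1/96
input t1: composing its 2 substitution steps yields center (-1/32, -1/32), radius 1/80

t1: center (-1/32, -1/32), radius 1/80; t2: center (-1/32, -1/16), radius 1/96; t3: center (1/2, 0), radius 1/8


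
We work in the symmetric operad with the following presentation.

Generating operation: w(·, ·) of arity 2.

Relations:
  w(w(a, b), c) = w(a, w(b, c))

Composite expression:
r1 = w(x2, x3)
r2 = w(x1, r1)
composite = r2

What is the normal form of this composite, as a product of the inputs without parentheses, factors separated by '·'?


x1 · x2 · x3

Associativity of w dissolves the nesting; only the x-input order survives.
w(x2, x3) collapses to x2 · x3
w(x1, w(x2, x3)) collapses to x1 · x2 · x3


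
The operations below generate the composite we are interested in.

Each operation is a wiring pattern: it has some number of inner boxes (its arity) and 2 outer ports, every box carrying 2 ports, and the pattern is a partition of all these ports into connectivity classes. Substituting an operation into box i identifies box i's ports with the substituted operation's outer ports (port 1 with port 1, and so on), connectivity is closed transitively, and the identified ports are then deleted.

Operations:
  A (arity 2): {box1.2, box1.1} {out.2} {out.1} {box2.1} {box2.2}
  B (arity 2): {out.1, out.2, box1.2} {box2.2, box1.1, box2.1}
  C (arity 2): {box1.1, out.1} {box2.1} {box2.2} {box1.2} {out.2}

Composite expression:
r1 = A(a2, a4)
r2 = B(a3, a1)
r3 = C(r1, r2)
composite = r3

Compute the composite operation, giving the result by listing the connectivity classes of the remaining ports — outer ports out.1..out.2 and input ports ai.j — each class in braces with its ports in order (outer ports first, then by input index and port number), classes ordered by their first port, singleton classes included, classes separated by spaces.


{out.1} {out.2} {a1.1, a1.2, a3.1} {a2.1, a2.2} {a3.2} {a4.1} {a4.2}

Connectivity passes through glued C-boundaries; trace each wire chain.
the subtree at A composes to {out.1} {out.2} {a2.1, a2.2} {a4.1} {a4.2} on (a2, a4); out.j = own outer ports
the subtree at B composes to {out.1, out.2, a3.2} {a1.1, a1.2, a3.1} on (a3, a1); out.j = own outer ports
the subtree at C composes to {out.1} {out.2} {a1.1, a1.2, a3.1} {a2.1, a2.2} {a3.2} {a4.1} {a4.2} on (a2, a4, a3, a1); out.j = own outer ports


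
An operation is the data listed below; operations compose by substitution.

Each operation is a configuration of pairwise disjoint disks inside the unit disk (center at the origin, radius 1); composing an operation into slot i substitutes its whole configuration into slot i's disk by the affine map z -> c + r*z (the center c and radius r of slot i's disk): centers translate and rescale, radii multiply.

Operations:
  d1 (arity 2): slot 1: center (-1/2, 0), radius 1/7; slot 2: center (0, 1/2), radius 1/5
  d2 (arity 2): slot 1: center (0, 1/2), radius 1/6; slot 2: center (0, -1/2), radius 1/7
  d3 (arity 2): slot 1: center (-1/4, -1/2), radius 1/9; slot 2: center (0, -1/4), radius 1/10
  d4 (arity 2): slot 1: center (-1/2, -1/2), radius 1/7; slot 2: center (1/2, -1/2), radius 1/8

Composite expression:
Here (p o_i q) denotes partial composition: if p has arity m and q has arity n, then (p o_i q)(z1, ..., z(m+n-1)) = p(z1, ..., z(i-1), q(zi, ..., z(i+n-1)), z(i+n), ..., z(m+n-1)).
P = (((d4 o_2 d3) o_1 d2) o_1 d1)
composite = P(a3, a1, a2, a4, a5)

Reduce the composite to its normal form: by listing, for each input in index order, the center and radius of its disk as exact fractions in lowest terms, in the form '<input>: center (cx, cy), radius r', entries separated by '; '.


a1: center (-1/2, -5/12), radius 1/210; a2: center (-1/2, -4/7), radius 1/49; a3: center (-43/84, -3/7), radius 1/294; a4: center (15/32, -9/16), radius 1/72; a5: center (1/2, -17/32), radius 1/80

Only the slot chain above each a matters under d4; compose those maps.
input a3: applying the 3 nested substitutions gives center (-43/84, -3/7), radius 1/294
input a1: applying the 3 nested substitutions gives center (-1/2, -5/12), radius 1/210
input a2: applying the 2 nested substitutions gives center (-1/2, -4/7), radius 1/49
input a4: applying the 2 nested substitutions gives center (15/32, -9/16), radius 1/72
input a5: applying the 2 nested substitutions gives center (1/2, -17/32), radius 1/80
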